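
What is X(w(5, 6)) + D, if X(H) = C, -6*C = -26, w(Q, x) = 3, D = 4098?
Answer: 12307/3 ≈ 4102.3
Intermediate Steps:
C = 13/3 (C = -⅙*(-26) = 13/3 ≈ 4.3333)
X(H) = 13/3
X(w(5, 6)) + D = 13/3 + 4098 = 12307/3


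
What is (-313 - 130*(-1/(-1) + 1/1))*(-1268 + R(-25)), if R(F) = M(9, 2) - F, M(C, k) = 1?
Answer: 711666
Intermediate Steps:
R(F) = 1 - F
(-313 - 130*(-1/(-1) + 1/1))*(-1268 + R(-25)) = (-313 - 130*(-1/(-1) + 1/1))*(-1268 + (1 - 1*(-25))) = (-313 - 130*(-1*(-1) + 1*1))*(-1268 + (1 + 25)) = (-313 - 130*(1 + 1))*(-1268 + 26) = (-313 - 130*2)*(-1242) = (-313 - 260)*(-1242) = -573*(-1242) = 711666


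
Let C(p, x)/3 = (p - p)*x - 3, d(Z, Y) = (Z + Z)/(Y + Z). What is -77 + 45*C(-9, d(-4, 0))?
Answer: -482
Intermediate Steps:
d(Z, Y) = 2*Z/(Y + Z) (d(Z, Y) = (2*Z)/(Y + Z) = 2*Z/(Y + Z))
C(p, x) = -9 (C(p, x) = 3*((p - p)*x - 3) = 3*(0*x - 3) = 3*(0 - 3) = 3*(-3) = -9)
-77 + 45*C(-9, d(-4, 0)) = -77 + 45*(-9) = -77 - 405 = -482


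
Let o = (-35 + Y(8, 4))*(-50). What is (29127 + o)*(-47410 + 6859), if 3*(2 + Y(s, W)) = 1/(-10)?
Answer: -1256215912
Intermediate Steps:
Y(s, W) = -61/30 (Y(s, W) = -2 + (⅓)/(-10) = -2 + (⅓)*(-⅒) = -2 - 1/30 = -61/30)
o = 5555/3 (o = (-35 - 61/30)*(-50) = -1111/30*(-50) = 5555/3 ≈ 1851.7)
(29127 + o)*(-47410 + 6859) = (29127 + 5555/3)*(-47410 + 6859) = (92936/3)*(-40551) = -1256215912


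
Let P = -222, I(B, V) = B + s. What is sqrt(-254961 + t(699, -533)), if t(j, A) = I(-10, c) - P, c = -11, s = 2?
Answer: I*sqrt(254747) ≈ 504.72*I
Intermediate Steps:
I(B, V) = 2 + B (I(B, V) = B + 2 = 2 + B)
t(j, A) = 214 (t(j, A) = (2 - 10) - 1*(-222) = -8 + 222 = 214)
sqrt(-254961 + t(699, -533)) = sqrt(-254961 + 214) = sqrt(-254747) = I*sqrt(254747)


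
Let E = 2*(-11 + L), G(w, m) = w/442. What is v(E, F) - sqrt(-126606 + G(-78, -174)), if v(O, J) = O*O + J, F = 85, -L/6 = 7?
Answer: 11321 - 3*I*sqrt(4065465)/17 ≈ 11321.0 - 355.82*I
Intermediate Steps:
L = -42 (L = -6*7 = -42)
G(w, m) = w/442 (G(w, m) = w*(1/442) = w/442)
E = -106 (E = 2*(-11 - 42) = 2*(-53) = -106)
v(O, J) = J + O**2 (v(O, J) = O**2 + J = J + O**2)
v(E, F) - sqrt(-126606 + G(-78, -174)) = (85 + (-106)**2) - sqrt(-126606 + (1/442)*(-78)) = (85 + 11236) - sqrt(-126606 - 3/17) = 11321 - sqrt(-2152305/17) = 11321 - 3*I*sqrt(4065465)/17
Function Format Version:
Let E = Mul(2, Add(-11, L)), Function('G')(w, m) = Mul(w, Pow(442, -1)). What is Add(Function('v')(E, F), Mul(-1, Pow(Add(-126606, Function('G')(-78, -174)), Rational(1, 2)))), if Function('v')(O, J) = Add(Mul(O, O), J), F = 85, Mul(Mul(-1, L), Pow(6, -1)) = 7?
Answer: Add(11321, Mul(Rational(-3, 17), I, Pow(4065465, Rational(1, 2)))) ≈ Add(11321., Mul(-355.82, I))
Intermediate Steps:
L = -42 (L = Mul(-6, 7) = -42)
Function('G')(w, m) = Mul(Rational(1, 442), w) (Function('G')(w, m) = Mul(w, Rational(1, 442)) = Mul(Rational(1, 442), w))
E = -106 (E = Mul(2, Add(-11, -42)) = Mul(2, -53) = -106)
Function('v')(O, J) = Add(J, Pow(O, 2)) (Function('v')(O, J) = Add(Pow(O, 2), J) = Add(J, Pow(O, 2)))
Add(Function('v')(E, F), Mul(-1, Pow(Add(-126606, Function('G')(-78, -174)), Rational(1, 2)))) = Add(Add(85, Pow(-106, 2)), Mul(-1, Pow(Add(-126606, Mul(Rational(1, 442), -78)), Rational(1, 2)))) = Add(Add(85, 11236), Mul(-1, Pow(Add(-126606, Rational(-3, 17)), Rational(1, 2)))) = Add(11321, Mul(-1, Pow(Rational(-2152305, 17), Rational(1, 2)))) = Add(11321, Mul(-1, Mul(Rational(3, 17), I, Pow(4065465, Rational(1, 2))))) = Add(11321, Mul(Rational(-3, 17), I, Pow(4065465, Rational(1, 2))))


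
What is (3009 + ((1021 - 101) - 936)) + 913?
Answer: 3906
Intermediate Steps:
(3009 + ((1021 - 101) - 936)) + 913 = (3009 + (920 - 936)) + 913 = (3009 - 16) + 913 = 2993 + 913 = 3906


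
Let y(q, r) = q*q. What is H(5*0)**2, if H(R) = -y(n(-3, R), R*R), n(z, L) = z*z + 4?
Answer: 28561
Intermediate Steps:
n(z, L) = 4 + z**2 (n(z, L) = z**2 + 4 = 4 + z**2)
y(q, r) = q**2
H(R) = -169 (H(R) = -(4 + (-3)**2)**2 = -(4 + 9)**2 = -1*13**2 = -1*169 = -169)
H(5*0)**2 = (-169)**2 = 28561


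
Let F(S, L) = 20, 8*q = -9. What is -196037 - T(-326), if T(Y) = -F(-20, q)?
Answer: -196017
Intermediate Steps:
q = -9/8 (q = (⅛)*(-9) = -9/8 ≈ -1.1250)
T(Y) = -20 (T(Y) = -1*20 = -20)
-196037 - T(-326) = -196037 - 1*(-20) = -196037 + 20 = -196017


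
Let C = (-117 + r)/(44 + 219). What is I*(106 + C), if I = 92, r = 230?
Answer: 2575172/263 ≈ 9791.5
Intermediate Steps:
C = 113/263 (C = (-117 + 230)/(44 + 219) = 113/263 ≈ 0.42966)
I*(106 + C) = 92*(106 + 113/263) = 92*(27991/263) = 2575172/263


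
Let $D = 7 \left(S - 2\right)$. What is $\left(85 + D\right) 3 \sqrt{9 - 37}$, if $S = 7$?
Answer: $720 i \sqrt{7} \approx 1904.9 i$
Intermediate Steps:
$D = 35$ ($D = 7 \left(7 - 2\right) = 7 \cdot 5 = 35$)
$\left(85 + D\right) 3 \sqrt{9 - 37} = \left(85 + 35\right) 3 \sqrt{9 - 37} = 120 \cdot 3 \sqrt{-28} = 120 \cdot 3 \cdot 2 i \sqrt{7} = 120 \cdot 6 i \sqrt{7} = 720 i \sqrt{7}$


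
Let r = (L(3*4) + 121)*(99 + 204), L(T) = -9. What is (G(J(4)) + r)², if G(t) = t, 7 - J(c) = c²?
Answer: 1151041329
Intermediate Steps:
J(c) = 7 - c²
r = 33936 (r = (-9 + 121)*(99 + 204) = 112*303 = 33936)
(G(J(4)) + r)² = ((7 - 1*4²) + 33936)² = ((7 - 1*16) + 33936)² = ((7 - 16) + 33936)² = (-9 + 33936)² = 33927² = 1151041329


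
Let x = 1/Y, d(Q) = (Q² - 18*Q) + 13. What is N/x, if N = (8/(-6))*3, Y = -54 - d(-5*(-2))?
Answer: -52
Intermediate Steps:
d(Q) = 13 + Q² - 18*Q
Y = 13 (Y = -54 - (13 + (-5*(-2))² - (-90)*(-2)) = -54 - (13 + 10² - 18*10) = -54 - (13 + 100 - 180) = -54 - 1*(-67) = -54 + 67 = 13)
N = -4 (N = (8*(-⅙))*3 = -4/3*3 = -4)
x = 1/13 ≈ 0.076923
N/x = -4/1/13 = -4*13 = -52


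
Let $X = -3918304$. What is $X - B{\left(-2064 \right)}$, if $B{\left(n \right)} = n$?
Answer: $-3916240$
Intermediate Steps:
$X - B{\left(-2064 \right)} = -3918304 - -2064 = -3918304 + 2064 = -3916240$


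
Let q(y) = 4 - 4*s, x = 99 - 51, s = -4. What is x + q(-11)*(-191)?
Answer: -3772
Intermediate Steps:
x = 48
q(y) = 20 (q(y) = 4 - 4*(-4) = 4 + 16 = 20)
x + q(-11)*(-191) = 48 + 20*(-191) = 48 - 3820 = -3772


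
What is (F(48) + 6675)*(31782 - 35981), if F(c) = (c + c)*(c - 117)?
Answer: -214149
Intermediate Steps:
F(c) = 2*c*(-117 + c) (F(c) = (2*c)*(-117 + c) = 2*c*(-117 + c))
(F(48) + 6675)*(31782 - 35981) = (2*48*(-117 + 48) + 6675)*(31782 - 35981) = (2*48*(-69) + 6675)*(-4199) = (-6624 + 6675)*(-4199) = 51*(-4199) = -214149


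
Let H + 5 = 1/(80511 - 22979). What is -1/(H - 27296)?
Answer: 57532/1570681131 ≈ 3.6629e-5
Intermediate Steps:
H = -287659/57532 (H = -5 + 1/(80511 - 22979) = -5 + 1/57532 = -287659/57532 ≈ -5.0000)
-1/(H - 27296) = -1/(-287659/57532 - 27296) = -1/(-1570681131/57532) = -1*(-57532/1570681131) = 57532/1570681131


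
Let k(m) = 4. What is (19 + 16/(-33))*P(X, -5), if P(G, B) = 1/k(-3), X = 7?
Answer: 611/132 ≈ 4.6288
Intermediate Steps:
P(G, B) = 1/4
(19 + 16/(-33))*P(X, -5) = (19 + 16/(-33))*(1/4) = (19 + 16*(-1/33))*(1/4) = (19 - 16/33)*(1/4) = (611/33)*(1/4) = 611/132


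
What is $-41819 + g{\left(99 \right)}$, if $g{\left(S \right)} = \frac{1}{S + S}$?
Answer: $- \frac{8280161}{198} \approx -41819.0$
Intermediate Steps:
$g{\left(S \right)} = \frac{1}{2 S}$
$-41819 + g{\left(99 \right)} = -41819 + \frac{1}{2 \cdot 99} = -41819 + \frac{1}{2} \cdot \frac{1}{99} = -41819 + \frac{1}{198} = - \frac{8280161}{198}$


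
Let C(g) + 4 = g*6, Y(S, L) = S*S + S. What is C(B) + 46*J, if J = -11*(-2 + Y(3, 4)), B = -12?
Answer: -5136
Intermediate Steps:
Y(S, L) = S + S**2 (Y(S, L) = S**2 + S = S + S**2)
C(g) = -4 + 6*g (C(g) = -4 + g*6 = -4 + 6*g)
J = -110 (J = -11*(-2 + 3*(1 + 3)) = -11*(-2 + 3*4) = -11*(-2 + 12) = -11*10 = -110)
C(B) + 46*J = (-4 + 6*(-12)) + 46*(-110) = (-4 - 72) - 5060 = -76 - 5060 = -5136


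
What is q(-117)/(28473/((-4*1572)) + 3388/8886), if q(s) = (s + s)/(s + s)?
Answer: -9312528/38617889 ≈ -0.24115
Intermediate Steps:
q(s) = 1 (q(s) = (2*s)/((2*s)) = (2*s)*(1/(2*s)) = 1)
q(-117)/(28473/((-4*1572)) + 3388/8886) = 1/(28473/((-4*1572)) + 3388/8886) = 1/(28473/(-6288) + 3388*(1/8886)) = 1/(28473*(-1/6288) + 1694/4443) = 1/(-9491/2096 + 1694/4443) = 1/(-38617889/9312528) = 1*(-9312528/38617889) = -9312528/38617889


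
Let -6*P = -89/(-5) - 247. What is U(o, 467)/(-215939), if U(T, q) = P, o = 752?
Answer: -191/1079695 ≈ -0.00017690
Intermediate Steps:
P = 191/5 (P = -(-89/(-5) - 247)/6 = -(-89*(-1)/5 - 247)/6 = -(-89*(-1/5) - 247)/6 = -(89/5 - 247)/6 = -1/6*(-1146/5) = 191/5 ≈ 38.200)
U(T, q) = 191/5
U(o, 467)/(-215939) = (191/5)/(-215939) = (191/5)*(-1/215939) = -191/1079695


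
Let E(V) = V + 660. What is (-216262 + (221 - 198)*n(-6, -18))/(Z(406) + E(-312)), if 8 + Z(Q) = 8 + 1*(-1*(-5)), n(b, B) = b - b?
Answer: -216262/353 ≈ -612.64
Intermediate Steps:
n(b, B) = 0
E(V) = 660 + V
Z(Q) = 5 (Z(Q) = -8 + (8 + 1*(-1*(-5))) = -8 + (8 + 1*5) = -8 + (8 + 5) = -8 + 13 = 5)
(-216262 + (221 - 198)*n(-6, -18))/(Z(406) + E(-312)) = (-216262 + (221 - 198)*0)/(5 + (660 - 312)) = (-216262 + 23*0)/(5 + 348) = (-216262 + 0)/353 = -216262*1/353 = -216262/353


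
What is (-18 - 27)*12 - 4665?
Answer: -5205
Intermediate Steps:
(-18 - 27)*12 - 4665 = -45*12 - 4665 = -540 - 4665 = -5205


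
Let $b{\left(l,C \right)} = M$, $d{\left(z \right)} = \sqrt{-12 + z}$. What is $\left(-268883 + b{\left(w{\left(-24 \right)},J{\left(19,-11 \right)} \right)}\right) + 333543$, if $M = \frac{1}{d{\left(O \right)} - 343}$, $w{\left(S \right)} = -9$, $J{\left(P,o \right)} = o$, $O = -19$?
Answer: $\frac{7609188457}{117680} - \frac{i \sqrt{31}}{117680} \approx 64660.0 - 4.7313 \cdot 10^{-5} i$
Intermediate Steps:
$M = \frac{1}{-343 + i \sqrt{31}}$ ($M = \frac{1}{\sqrt{-12 - 19} - 343} = \frac{1}{\sqrt{-31} - 343} = \frac{1}{i \sqrt{31} - 343} = \frac{1}{-343 + i \sqrt{31}} \approx -0.0029147 - 4.731 \cdot 10^{-5} i$)
$b{\left(l,C \right)} = - \frac{343}{117680} - \frac{i \sqrt{31}}{117680}$
$\left(-268883 + b{\left(w{\left(-24 \right)},J{\left(19,-11 \right)} \right)}\right) + 333543 = \left(-268883 - \left(\frac{343}{117680} + \frac{i \sqrt{31}}{117680}\right)\right) + 333543 = \left(- \frac{31642151783}{117680} - \frac{i \sqrt{31}}{117680}\right) + 333543 = \frac{7609188457}{117680} - \frac{i \sqrt{31}}{117680}$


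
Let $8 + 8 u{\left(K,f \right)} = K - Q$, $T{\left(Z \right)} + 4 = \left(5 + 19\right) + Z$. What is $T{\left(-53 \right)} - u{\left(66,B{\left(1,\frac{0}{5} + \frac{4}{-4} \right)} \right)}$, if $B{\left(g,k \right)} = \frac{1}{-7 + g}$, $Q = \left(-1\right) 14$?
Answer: $-42$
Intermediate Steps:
$Q = -14$
$T{\left(Z \right)} = 20 + Z$ ($T{\left(Z \right)} = -4 + \left(\left(5 + 19\right) + Z\right) = -4 + \left(24 + Z\right) = 20 + Z$)
$u{\left(K,f \right)} = \frac{3}{4} + \frac{K}{8}$ ($u{\left(K,f \right)} = -1 + \frac{K - -14}{8} = -1 + \frac{K + 14}{8} = -1 + \frac{14 + K}{8} = -1 + \left(\frac{7}{4} + \frac{K}{8}\right) = \frac{3}{4} + \frac{K}{8}$)
$T{\left(-53 \right)} - u{\left(66,B{\left(1,\frac{0}{5} + \frac{4}{-4} \right)} \right)} = \left(20 - 53\right) - \left(\frac{3}{4} + \frac{1}{8} \cdot 66\right) = -33 - \left(\frac{3}{4} + \frac{33}{4}\right) = -33 - 9 = -42$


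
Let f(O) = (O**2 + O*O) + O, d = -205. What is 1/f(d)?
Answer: 1/83845 ≈ 1.1927e-5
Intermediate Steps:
f(O) = O + 2*O**2 (f(O) = (O**2 + O**2) + O = 2*O**2 + O = O + 2*O**2)
1/f(d) = 1/(-205*(1 + 2*(-205))) = 1/(-205*(1 - 410)) = 1/(-205*(-409)) = 1/83845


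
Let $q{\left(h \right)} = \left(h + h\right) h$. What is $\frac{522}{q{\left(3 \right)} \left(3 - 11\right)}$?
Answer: $- \frac{29}{8} \approx -3.625$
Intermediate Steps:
$q{\left(h \right)} = 2 h^{2}$ ($q{\left(h \right)} = 2 h h = 2 h^{2}$)
$\frac{522}{q{\left(3 \right)} \left(3 - 11\right)} = \frac{522}{2 \cdot 3^{2} \left(3 - 11\right)} = \frac{522}{2 \cdot 9 \left(-8\right)} = \frac{522}{18 \left(-8\right)} = \frac{522}{-144} = 522 \left(- \frac{1}{144}\right) = - \frac{29}{8}$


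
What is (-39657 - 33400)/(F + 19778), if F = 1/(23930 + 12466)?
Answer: -2658982572/719840089 ≈ -3.6939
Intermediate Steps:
F = 1/36396 ≈ 2.7476e-5
(-39657 - 33400)/(F + 19778) = (-39657 - 33400)/(1/36396 + 19778) = -73057/719840089/36396 = -73057*36396/719840089 = -2658982572/719840089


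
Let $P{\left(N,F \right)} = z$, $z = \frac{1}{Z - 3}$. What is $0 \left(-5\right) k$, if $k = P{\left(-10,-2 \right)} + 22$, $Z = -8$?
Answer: $0$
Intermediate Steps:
$z = - \frac{1}{11}$ ($z = \frac{1}{-8 - 3} = \frac{1}{-11} = - \frac{1}{11} \approx -0.090909$)
$P{\left(N,F \right)} = - \frac{1}{11}$
$k = \frac{241}{11}$ ($k = - \frac{1}{11} + 22 = \frac{241}{11} \approx 21.909$)
$0 \left(-5\right) k = 0 \left(-5\right) \frac{241}{11} = 0 \cdot \frac{241}{11} = 0$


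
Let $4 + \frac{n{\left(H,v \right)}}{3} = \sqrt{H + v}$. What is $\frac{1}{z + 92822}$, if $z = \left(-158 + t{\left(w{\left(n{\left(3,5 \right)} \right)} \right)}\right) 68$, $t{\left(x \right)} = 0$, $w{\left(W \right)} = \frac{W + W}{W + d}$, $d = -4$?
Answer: $\frac{1}{82078} \approx 1.2184 \cdot 10^{-5}$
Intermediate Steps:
$n{\left(H,v \right)} = -12 + 3 \sqrt{H + v}$
$w{\left(W \right)} = \frac{2 W}{-4 + W}$ ($w{\left(W \right)} = \frac{W + W}{W - 4} = \frac{2 W}{-4 + W}$)
$z = -10744$ ($z = \left(-158 + 0\right) 68 = \left(-158\right) 68 = -10744$)
$\frac{1}{z + 92822} = \frac{1}{-10744 + 92822} = \frac{1}{82078}$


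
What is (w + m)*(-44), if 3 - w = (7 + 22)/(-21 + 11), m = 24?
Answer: -6578/5 ≈ -1315.6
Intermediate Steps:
w = 59/10 (w = 3 - (7 + 22)/(-21 + 11) = 3 - 29/(-10) = 3 - 29*(-1)/10 = 3 - 1*(-29/10) = 3 + 29/10 = 59/10 ≈ 5.9000)
(w + m)*(-44) = (59/10 + 24)*(-44) = (299/10)*(-44) = -6578/5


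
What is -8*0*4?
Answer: 0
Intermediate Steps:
-8*0*4 = 0*4 = 0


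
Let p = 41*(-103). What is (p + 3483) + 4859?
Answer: 4119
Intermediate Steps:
p = -4223
(p + 3483) + 4859 = (-4223 + 3483) + 4859 = -740 + 4859 = 4119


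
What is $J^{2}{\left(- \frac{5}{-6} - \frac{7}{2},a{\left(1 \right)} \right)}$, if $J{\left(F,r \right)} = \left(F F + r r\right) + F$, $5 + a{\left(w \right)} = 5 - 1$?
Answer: $\frac{2401}{81} \approx 29.642$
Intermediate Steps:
$a{\left(w \right)} = -1$ ($a{\left(w \right)} = -5 + \left(5 - 1\right) = -5 + 4 = -1$)
$J{\left(F,r \right)} = F + F^{2} + r^{2}$ ($J{\left(F,r \right)} = \left(F^{2} + r^{2}\right) + F = F + F^{2} + r^{2}$)
$J^{2}{\left(- \frac{5}{-6} - \frac{7}{2},a{\left(1 \right)} \right)} = \left(\left(- \frac{5}{-6} - \frac{7}{2}\right) + \left(- \frac{5}{-6} - \frac{7}{2}\right)^{2} + \left(-1\right)^{2}\right)^{2} = \left(\left(\left(-5\right) \left(- \frac{1}{6}\right) - \frac{7}{2}\right) + \left(\left(-5\right) \left(- \frac{1}{6}\right) - \frac{7}{2}\right)^{2} + 1\right)^{2} = \left(\left(\frac{5}{6} - \frac{7}{2}\right) + \left(\frac{5}{6} - \frac{7}{2}\right)^{2} + 1\right)^{2} = \left(- \frac{8}{3} + \left(- \frac{8}{3}\right)^{2} + 1\right)^{2} = \left(- \frac{8}{3} + \frac{64}{9} + 1\right)^{2} = \left(\frac{49}{9}\right)^{2} = \frac{2401}{81}$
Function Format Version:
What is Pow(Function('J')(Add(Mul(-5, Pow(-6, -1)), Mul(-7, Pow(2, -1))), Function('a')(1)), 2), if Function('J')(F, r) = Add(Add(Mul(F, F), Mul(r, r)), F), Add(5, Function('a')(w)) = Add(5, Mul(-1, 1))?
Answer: Rational(2401, 81) ≈ 29.642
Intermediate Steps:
Function('a')(w) = -1 (Function('a')(w) = Add(-5, Add(5, Mul(-1, 1))) = Add(-5, Add(5, -1)) = Add(-5, 4) = -1)
Function('J')(F, r) = Add(F, Pow(F, 2), Pow(r, 2)) (Function('J')(F, r) = Add(Add(Pow(F, 2), Pow(r, 2)), F) = Add(F, Pow(F, 2), Pow(r, 2)))
Pow(Function('J')(Add(Mul(-5, Pow(-6, -1)), Mul(-7, Pow(2, -1))), Function('a')(1)), 2) = Pow(Add(Add(Mul(-5, Pow(-6, -1)), Mul(-7, Pow(2, -1))), Pow(Add(Mul(-5, Pow(-6, -1)), Mul(-7, Pow(2, -1))), 2), Pow(-1, 2)), 2) = Pow(Add(Add(Mul(-5, Rational(-1, 6)), Mul(-7, Rational(1, 2))), Pow(Add(Mul(-5, Rational(-1, 6)), Mul(-7, Rational(1, 2))), 2), 1), 2) = Pow(Add(Add(Rational(5, 6), Rational(-7, 2)), Pow(Add(Rational(5, 6), Rational(-7, 2)), 2), 1), 2) = Pow(Add(Rational(-8, 3), Pow(Rational(-8, 3), 2), 1), 2) = Pow(Add(Rational(-8, 3), Rational(64, 9), 1), 2) = Pow(Rational(49, 9), 2) = Rational(2401, 81)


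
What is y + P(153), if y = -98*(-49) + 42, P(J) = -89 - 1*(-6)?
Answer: 4761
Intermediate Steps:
P(J) = -83 (P(J) = -89 + 6 = -83)
y = 4844 (y = 4802 + 42 = 4844)
y + P(153) = 4844 - 83 = 4761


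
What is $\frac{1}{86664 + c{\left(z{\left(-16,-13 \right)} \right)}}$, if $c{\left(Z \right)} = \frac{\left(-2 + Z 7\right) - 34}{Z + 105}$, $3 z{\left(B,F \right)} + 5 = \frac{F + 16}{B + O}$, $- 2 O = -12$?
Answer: $\frac{3097}{268396957} \approx 1.1539 \cdot 10^{-5}$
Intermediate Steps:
$O = 6$ ($O = \left(- \frac{1}{2}\right) \left(-12\right) = 6$)
$z{\left(B,F \right)} = - \frac{5}{3} + \frac{16 + F}{3 \left(6 + B\right)}$ ($z{\left(B,F \right)} = - \frac{5}{3} + \frac{\left(F + 16\right) \frac{1}{B + 6}}{3} = - \frac{5}{3} + \frac{\left(16 + F\right) \frac{1}{6 + B}}{3} = - \frac{5}{3} + \frac{\frac{1}{6 + B} \left(16 + F\right)}{3} = - \frac{5}{3} + \frac{16 + F}{3 \left(6 + B\right)}$)
$c{\left(Z \right)} = \frac{-36 + 7 Z}{105 + Z}$ ($c{\left(Z \right)} = \frac{\left(-2 + 7 Z\right) - 34}{105 + Z} = \frac{-36 + 7 Z}{105 + Z}$)
$\frac{1}{86664 + c{\left(z{\left(-16,-13 \right)} \right)}} = \frac{1}{86664 + \frac{-36 + 7 \frac{-14 - 13 - -80}{3 \left(6 - 16\right)}}{105 + \frac{-14 - 13 - -80}{3 \left(6 - 16\right)}}} = \frac{1}{86664 + \frac{-36 + 7 \frac{-14 - 13 + 80}{3 \left(-10\right)}}{105 + \frac{-14 - 13 + 80}{3 \left(-10\right)}}} = \frac{1}{86664 + \frac{-36 + 7 \cdot \frac{1}{3} \left(- \frac{1}{10}\right) 53}{105 + \frac{1}{3} \left(- \frac{1}{10}\right) 53}} = \frac{1}{86664 + \frac{-36 + 7 \left(- \frac{53}{30}\right)}{105 - \frac{53}{30}}} = \frac{1}{86664 + \frac{-36 - \frac{371}{30}}{\frac{3097}{30}}} = \frac{1}{86664 + \frac{30}{3097} \left(- \frac{1451}{30}\right)} = \frac{1}{86664 - \frac{1451}{3097}} = \frac{1}{\frac{268396957}{3097}} = \frac{3097}{268396957}$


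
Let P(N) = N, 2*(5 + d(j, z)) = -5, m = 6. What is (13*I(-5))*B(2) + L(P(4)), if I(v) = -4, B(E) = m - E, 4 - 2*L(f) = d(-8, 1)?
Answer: -809/4 ≈ -202.25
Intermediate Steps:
d(j, z) = -15/2 (d(j, z) = -5 + (1/2)*(-5) = -5 - 5/2 = -15/2)
L(f) = 23/4 (L(f) = 2 - 1/2*(-15/2) = 2 + 15/4 = 23/4)
B(E) = 6 - E
(13*I(-5))*B(2) + L(P(4)) = (13*(-4))*(6 - 1*2) + 23/4 = -52*(6 - 2) + 23/4 = -52*4 + 23/4 = -208 + 23/4 = -809/4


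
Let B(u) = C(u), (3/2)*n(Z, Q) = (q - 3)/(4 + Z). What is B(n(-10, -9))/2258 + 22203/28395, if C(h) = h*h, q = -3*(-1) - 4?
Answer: 225629923/288521595 ≈ 0.78202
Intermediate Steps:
q = -1 (q = 3 - 4 = -1)
C(h) = h**2
n(Z, Q) = -8/(3*(4 + Z)) (n(Z, Q) = 2*((-1 - 3)/(4 + Z))/3 = 2*(-4/(4 + Z))/3 = -8/(3*(4 + Z)))
B(u) = u**2
B(n(-10, -9))/2258 + 22203/28395 = (-8/(12 + 3*(-10)))**2/2258 + 22203/28395 = (-8/(12 - 30))**2*(1/2258) + 22203*(1/28395) = (-8/(-18))**2*(1/2258) + 2467/3155 = (-8*(-1/18))**2*(1/2258) + 2467/3155 = (4/9)**2*(1/2258) + 2467/3155 = (16/81)*(1/2258) + 2467/3155 = 8/91449 + 2467/3155 = 225629923/288521595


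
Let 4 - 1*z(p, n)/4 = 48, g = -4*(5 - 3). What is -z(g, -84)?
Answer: 176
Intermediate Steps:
g = -8 (g = -4*2 = -8)
z(p, n) = -176 (z(p, n) = 16 - 4*48 = 16 - 192 = -176)
-z(g, -84) = -1*(-176) = 176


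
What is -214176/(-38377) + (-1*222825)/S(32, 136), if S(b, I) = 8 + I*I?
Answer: -1529414107/236709336 ≈ -6.4612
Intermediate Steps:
S(b, I) = 8 + I**2
-214176/(-38377) + (-1*222825)/S(32, 136) = -214176/(-38377) + (-1*222825)/(8 + 136**2) = -214176*(-1/38377) - 222825/(8 + 18496) = 214176/38377 - 222825/18504 = 214176/38377 - 222825*1/18504 = 214176/38377 - 74275/6168 = -1529414107/236709336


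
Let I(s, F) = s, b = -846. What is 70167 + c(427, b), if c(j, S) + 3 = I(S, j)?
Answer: 69318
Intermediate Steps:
c(j, S) = -3 + S
70167 + c(427, b) = 70167 + (-3 - 846) = 70167 - 849 = 69318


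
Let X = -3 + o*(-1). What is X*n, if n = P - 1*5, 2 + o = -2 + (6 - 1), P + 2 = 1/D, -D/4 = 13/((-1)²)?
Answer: 365/13 ≈ 28.077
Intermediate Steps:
D = -52 (D = -52/((-1)²) = -52/1 = -52 ≈ -52.000)
P = -105/52 (P = -2 + 1/(-52) = -2 - 1/52 = -105/52 ≈ -2.0192)
o = 1 (o = -2 + (-2 + (6 - 1)) = -2 + (-2 + 5) = -2 + 3 = 1)
n = -365/52 (n = -105/52 - 1*5 = -105/52 - 5 = -365/52 ≈ -7.0192)
X = -4 (X = -3 + 1*(-1) = -3 - 1 = -4)
X*n = -4*(-365/52) = 365/13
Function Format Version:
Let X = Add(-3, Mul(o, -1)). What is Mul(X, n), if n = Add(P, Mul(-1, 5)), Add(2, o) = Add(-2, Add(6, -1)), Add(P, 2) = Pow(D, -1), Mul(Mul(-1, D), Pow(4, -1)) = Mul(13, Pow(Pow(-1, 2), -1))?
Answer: Rational(365, 13) ≈ 28.077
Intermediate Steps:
D = -52 (D = Mul(-4, Mul(13, Pow(Pow(-1, 2), -1))) = Mul(-4, Mul(13, Pow(1, -1))) = Mul(-4, Mul(13, 1)) = Mul(-4, 13) = -52)
P = Rational(-105, 52) (P = Add(-2, Pow(-52, -1)) = Add(-2, Rational(-1, 52)) = Rational(-105, 52) ≈ -2.0192)
o = 1 (o = Add(-2, Add(-2, Add(6, -1))) = Add(-2, Add(-2, 5)) = Add(-2, 3) = 1)
n = Rational(-365, 52) (n = Add(Rational(-105, 52), Mul(-1, 5)) = Add(Rational(-105, 52), -5) = Rational(-365, 52) ≈ -7.0192)
X = -4 (X = Add(-3, Mul(1, -1)) = Add(-3, -1) = -4)
Mul(X, n) = Mul(-4, Rational(-365, 52)) = Rational(365, 13)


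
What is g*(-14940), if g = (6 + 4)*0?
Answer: 0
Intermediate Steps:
g = 0 (g = 10*0 = 0)
g*(-14940) = 0*(-14940) = 0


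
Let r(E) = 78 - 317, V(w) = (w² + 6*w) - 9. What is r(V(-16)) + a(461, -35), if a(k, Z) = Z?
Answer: -274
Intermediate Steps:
V(w) = -9 + w² + 6*w
r(E) = -239
r(V(-16)) + a(461, -35) = -239 - 35 = -274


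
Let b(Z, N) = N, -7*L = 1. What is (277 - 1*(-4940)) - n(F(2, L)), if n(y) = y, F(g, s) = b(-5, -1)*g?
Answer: 5219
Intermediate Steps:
L = -⅐ (L = -⅐*1 = -⅐ ≈ -0.14286)
F(g, s) = -g
(277 - 1*(-4940)) - n(F(2, L)) = (277 - 1*(-4940)) - (-1)*2 = (277 + 4940) - 1*(-2) = 5217 + 2 = 5219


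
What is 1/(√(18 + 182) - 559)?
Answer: -559/312281 - 10*√2/312281 ≈ -0.0018353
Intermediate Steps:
1/(√(18 + 182) - 559) = 1/(√200 - 559) = 1/(10*√2 - 559) = 1/(-559 + 10*√2)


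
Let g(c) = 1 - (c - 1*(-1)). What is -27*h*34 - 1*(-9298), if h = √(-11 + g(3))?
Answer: 9298 - 918*I*√14 ≈ 9298.0 - 3434.8*I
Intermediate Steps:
g(c) = -c (g(c) = 1 - (c + 1) = 1 - (1 + c) = 1 + (-1 - c) = -c)
h = I*√14 (h = √(-11 - 1*3) = √(-11 - 3) = √(-14) = I*√14 ≈ 3.7417*I)
-27*h*34 - 1*(-9298) = -27*I*√14*34 - 1*(-9298) = -27*I*√14*34 + 9298 = -918*I*√14 + 9298 = 9298 - 918*I*√14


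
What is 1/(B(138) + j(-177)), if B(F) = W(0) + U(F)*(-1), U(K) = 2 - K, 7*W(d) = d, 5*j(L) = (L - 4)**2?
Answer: 5/33441 ≈ 0.00014952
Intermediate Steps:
j(L) = (-4 + L)**2/5 (j(L) = (L - 4)**2/5 = (-4 + L)**2/5)
W(d) = d/7
B(F) = -2 + F (B(F) = (1/7)*0 + (2 - F)*(-1) = 0 + (-2 + F) = -2 + F)
1/(B(138) + j(-177)) = 1/((-2 + 138) + (-4 - 177)**2/5) = 1/(136 + (1/5)*(-181)**2) = 1/(136 + (1/5)*32761) = 1/(136 + 32761/5) = 1/(33441/5) = 5/33441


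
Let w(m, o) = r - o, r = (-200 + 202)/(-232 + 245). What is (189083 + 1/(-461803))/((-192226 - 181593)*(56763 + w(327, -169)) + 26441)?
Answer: -162164036632/18252422296579561 ≈ -8.8845e-6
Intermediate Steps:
r = 2/13 ≈ 0.15385
w(m, o) = 2/13 - o
(189083 + 1/(-461803))/((-192226 - 181593)*(56763 + w(327, -169)) + 26441) = (189083 + 1/(-461803))/((-192226 - 181593)*(56763 + (2/13 - 1*(-169))) + 26441) = (189083 - 1/461803)/(-373819*(56763 + (2/13 + 169)) + 26441) = 87319096648/(461803*(-373819*(56763 + 2199/13) + 26441)) = 87319096648/(461803*(-373819*740118/13 + 26441)) = 87319096648/(461803*(-276670170642/13 + 26441)) = 87319096648/(461803*(-276669826909/13)) = (87319096648/461803)*(-13/276669826909) = -162164036632/18252422296579561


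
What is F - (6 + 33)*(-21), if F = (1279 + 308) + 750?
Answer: 3156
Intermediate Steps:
F = 2337 (F = 1587 + 750 = 2337)
F - (6 + 33)*(-21) = 2337 - (6 + 33)*(-21) = 2337 - 39*(-21) = 2337 - 1*(-819) = 2337 + 819 = 3156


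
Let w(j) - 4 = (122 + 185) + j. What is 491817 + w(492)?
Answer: 492620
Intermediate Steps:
w(j) = 311 + j (w(j) = 4 + ((122 + 185) + j) = 4 + (307 + j) = 311 + j)
491817 + w(492) = 491817 + (311 + 492) = 491817 + 803 = 492620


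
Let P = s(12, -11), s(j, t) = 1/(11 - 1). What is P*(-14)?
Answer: -7/5 ≈ -1.4000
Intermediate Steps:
s(j, t) = 1/10
P = 1/10 ≈ 0.10000
P*(-14) = (1/10)*(-14) = -7/5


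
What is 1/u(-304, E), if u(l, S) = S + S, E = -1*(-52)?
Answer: 1/104 ≈ 0.0096154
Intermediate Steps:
E = 52
u(l, S) = 2*S
1/u(-304, E) = 1/(2*52) = 1/104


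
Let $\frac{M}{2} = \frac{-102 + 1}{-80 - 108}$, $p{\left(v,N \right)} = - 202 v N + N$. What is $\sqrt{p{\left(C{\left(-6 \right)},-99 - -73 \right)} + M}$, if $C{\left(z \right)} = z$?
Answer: $\frac{i \sqrt{278660274}}{94} \approx 177.59 i$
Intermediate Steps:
$p{\left(v,N \right)} = N - 202 N v$ ($p{\left(v,N \right)} = - 202 N v + N = N - 202 N v$)
$M = \frac{101}{94}$ ($M = 2 \frac{-102 + 1}{-80 - 108} = 2 \frac{1}{-188} \left(-101\right) = 2 \left(\left(- \frac{1}{188}\right) \left(-101\right)\right) = 2 \cdot \frac{101}{188} = \frac{101}{94} \approx 1.0745$)
$\sqrt{p{\left(C{\left(-6 \right)},-99 - -73 \right)} + M} = \sqrt{\left(-99 - -73\right) \left(1 - -1212\right) + \frac{101}{94}} = \sqrt{\left(-99 + 73\right) \left(1 + 1212\right) + \frac{101}{94}} = \sqrt{\left(-26\right) 1213 + \frac{101}{94}} = \sqrt{-31538 + \frac{101}{94}} = \sqrt{- \frac{2964471}{94}} = \frac{i \sqrt{278660274}}{94}$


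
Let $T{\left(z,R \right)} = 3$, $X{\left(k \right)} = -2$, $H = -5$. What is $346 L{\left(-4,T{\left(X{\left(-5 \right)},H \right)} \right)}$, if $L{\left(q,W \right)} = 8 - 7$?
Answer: $346$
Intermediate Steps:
$L{\left(q,W \right)} = 1$
$346 L{\left(-4,T{\left(X{\left(-5 \right)},H \right)} \right)} = 346 \cdot 1 = 346$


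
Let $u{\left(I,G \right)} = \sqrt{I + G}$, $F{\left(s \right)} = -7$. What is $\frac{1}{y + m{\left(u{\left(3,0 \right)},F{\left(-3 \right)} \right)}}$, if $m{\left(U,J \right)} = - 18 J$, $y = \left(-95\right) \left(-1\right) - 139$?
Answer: $\frac{1}{82} \approx 0.012195$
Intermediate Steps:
$u{\left(I,G \right)} = \sqrt{G + I}$
$y = -44$ ($y = 95 - 139 = -44$)
$\frac{1}{y + m{\left(u{\left(3,0 \right)},F{\left(-3 \right)} \right)}} = \frac{1}{-44 - -126} = \frac{1}{-44 + 126} = \frac{1}{82}$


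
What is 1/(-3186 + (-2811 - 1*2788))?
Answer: -1/8785 ≈ -0.00011383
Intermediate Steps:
1/(-3186 + (-2811 - 1*2788)) = 1/(-3186 + (-2811 - 2788)) = 1/(-3186 - 5599) = 1/(-8785) = -1/8785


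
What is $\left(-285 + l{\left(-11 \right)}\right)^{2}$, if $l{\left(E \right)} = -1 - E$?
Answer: $75625$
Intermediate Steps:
$\left(-285 + l{\left(-11 \right)}\right)^{2} = \left(-285 - -10\right)^{2} = \left(-285 + \left(-1 + 11\right)\right)^{2} = \left(-285 + 10\right)^{2} = \left(-275\right)^{2} = 75625$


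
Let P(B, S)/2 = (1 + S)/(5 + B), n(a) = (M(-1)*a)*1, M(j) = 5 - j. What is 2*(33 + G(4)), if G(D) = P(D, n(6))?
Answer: 742/9 ≈ 82.444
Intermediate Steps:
n(a) = 6*a (n(a) = ((5 - 1*(-1))*a)*1 = ((5 + 1)*a)*1 = (6*a)*1 = 6*a)
P(B, S) = 2*(1 + S)/(5 + B) (P(B, S) = 2*((1 + S)/(5 + B)) = 2*(1 + S)/(5 + B))
G(D) = 74/(5 + D) (G(D) = 2*(1 + 6*6)/(5 + D) = 2*(1 + 36)/(5 + D) = 2*37/(5 + D) = 74/(5 + D))
2*(33 + G(4)) = 2*(33 + 74/(5 + 4)) = 2*(33 + 74/9) = 2*(371/9) = 742/9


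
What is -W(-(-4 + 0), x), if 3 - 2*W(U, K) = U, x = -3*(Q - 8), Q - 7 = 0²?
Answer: ½ ≈ 0.50000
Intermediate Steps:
Q = 7 (Q = 7 + 0² = 7 + 0 = 7)
x = 3 (x = -3*(7 - 8) = -3*(-1) = 3)
W(U, K) = 3/2 - U/2
-W(-(-4 + 0), x) = -(3/2 - (-1)*(-4 + 0)/2) = -(3/2 - (-1)*(-4)/2) = -(3/2 - ½*4) = -(3/2 - 2) = -1*(-½) = ½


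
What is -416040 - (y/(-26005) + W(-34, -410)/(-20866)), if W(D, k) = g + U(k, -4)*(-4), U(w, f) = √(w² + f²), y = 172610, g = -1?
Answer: -45149632087789/108524066 - 4*√42029/10433 ≈ -4.1603e+5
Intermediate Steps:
U(w, f) = √(f² + w²)
W(D, k) = -1 - 4*√(16 + k²) (W(D, k) = -1 + √((-4)² + k²)*(-4) = -1 + √(16 + k²)*(-4) = -1 - 4*√(16 + k²))
-416040 - (y/(-26005) + W(-34, -410)/(-20866)) = -416040 - (172610/(-26005) + (-1 - 4*√(16 + (-410)²))/(-20866)) = -416040 - (172610*(-1/26005) + (-1 - 4*√(16 + 168100))*(-1/20866)) = -416040 - (-34522/5201 + (-1 - 8*√42029)*(-1/20866)) = -416040 - (-34522/5201 + (1/20866 + 4*√42029/10433)) = -416040 - (-720330851/108524066 + 4*√42029/10433) = -416040 + (720330851/108524066 - 4*√42029/10433) = -45149632087789/108524066 - 4*√42029/10433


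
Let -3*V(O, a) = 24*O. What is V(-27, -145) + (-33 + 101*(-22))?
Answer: -2039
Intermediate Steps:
V(O, a) = -8*O
V(-27, -145) + (-33 + 101*(-22)) = -8*(-27) + (-33 + 101*(-22)) = 216 + (-33 - 2222) = 216 - 2255 = -2039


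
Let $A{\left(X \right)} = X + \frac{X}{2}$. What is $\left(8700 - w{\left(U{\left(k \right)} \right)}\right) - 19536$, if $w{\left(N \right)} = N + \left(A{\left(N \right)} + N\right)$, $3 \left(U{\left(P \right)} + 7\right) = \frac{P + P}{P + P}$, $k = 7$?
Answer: $- \frac{32438}{3} \approx -10813.0$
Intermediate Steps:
$U{\left(P \right)} = - \frac{20}{3}$ ($U{\left(P \right)} = -7 + \frac{\left(P + P\right) \frac{1}{P + P}}{3} = -7 + \frac{2 P \frac{1}{2 P}}{3} = -7 + \frac{1}{3} \cdot 1 = -7 + \frac{1}{3} = - \frac{20}{3}$)
$A{\left(X \right)} = \frac{3 X}{2}$ ($A{\left(X \right)} = X + X \frac{1}{2} = X + \frac{X}{2} = \frac{3 X}{2}$)
$w{\left(N \right)} = \frac{7 N}{2}$ ($w{\left(N \right)} = N + \left(\frac{3 N}{2} + N\right) = N + \frac{5 N}{2} = \frac{7 N}{2}$)
$\left(8700 - w{\left(U{\left(k \right)} \right)}\right) - 19536 = \left(8700 - \frac{7}{2} \left(- \frac{20}{3}\right)\right) - 19536 = \left(8700 - - \frac{70}{3}\right) - 19536 = \left(8700 + \frac{70}{3}\right) - 19536 = \frac{26170}{3} - 19536 = - \frac{32438}{3}$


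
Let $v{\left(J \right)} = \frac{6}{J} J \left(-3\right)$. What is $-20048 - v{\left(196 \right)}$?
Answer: $-20030$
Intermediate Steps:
$v{\left(J \right)} = -18$ ($v{\left(J \right)} = 6 \left(-3\right) = -18$)
$-20048 - v{\left(196 \right)} = -20048 - -18 = -20048 + 18 = -20030$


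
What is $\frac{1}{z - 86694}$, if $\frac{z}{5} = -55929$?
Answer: $- \frac{1}{366339} \approx -2.7297 \cdot 10^{-6}$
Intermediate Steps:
$z = -279645$ ($z = 5 \left(-55929\right) = -279645$)
$\frac{1}{z - 86694} = \frac{1}{-279645 - 86694} = \frac{1}{-366339} = - \frac{1}{366339}$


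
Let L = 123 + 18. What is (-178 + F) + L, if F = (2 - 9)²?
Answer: 12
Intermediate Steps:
F = 49 (F = (-7)² = 49)
L = 141
(-178 + F) + L = (-178 + 49) + 141 = -129 + 141 = 12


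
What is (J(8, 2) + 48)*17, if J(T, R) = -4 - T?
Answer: 612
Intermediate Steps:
(J(8, 2) + 48)*17 = ((-4 - 1*8) + 48)*17 = ((-4 - 8) + 48)*17 = (-12 + 48)*17 = 36*17 = 612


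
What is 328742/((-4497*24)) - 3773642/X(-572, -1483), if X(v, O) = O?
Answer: 203397054695/80028612 ≈ 2541.6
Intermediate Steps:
328742/((-4497*24)) - 3773642/X(-572, -1483) = 328742/((-4497*24)) - 3773642/(-1483) = 328742/(-107928) - 3773642*(-1/1483) = 328742*(-1/107928) + 3773642/1483 = -164371/53964 + 3773642/1483 = 203397054695/80028612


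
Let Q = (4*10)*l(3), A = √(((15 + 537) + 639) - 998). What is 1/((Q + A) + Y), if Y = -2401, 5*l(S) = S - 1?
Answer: -2385/5688032 - √193/5688032 ≈ -0.00042174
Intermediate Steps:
l(S) = -⅕ + S/5 (l(S) = (S - 1)/5 = (-1 + S)/5 = -⅕ + S/5)
A = √193 (A = √((552 + 639) - 998) = √(1191 - 998) = √193 ≈ 13.892)
Q = 16 (Q = (4*10)*(-⅕ + (⅕)*3) = 40*(-⅕ + ⅗) = 40*(⅖) = 16)
1/((Q + A) + Y) = 1/((16 + √193) - 2401) = 1/(-2385 + √193)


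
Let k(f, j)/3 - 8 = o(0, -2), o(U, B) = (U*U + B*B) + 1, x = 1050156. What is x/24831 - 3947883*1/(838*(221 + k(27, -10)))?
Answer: 468738733/19391320 ≈ 24.173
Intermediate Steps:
o(U, B) = 1 + B² + U² (o(U, B) = (U² + B²) + 1 = (B² + U²) + 1 = 1 + B² + U²)
k(f, j) = 39 (k(f, j) = 24 + 3*(1 + (-2)² + 0²) = 24 + 3*(1 + 4 + 0) = 24 + 3*5 = 24 + 15 = 39)
x/24831 - 3947883*1/(838*(221 + k(27, -10))) = 1050156/24831 - 3947883*1/(838*(221 + 39)) = 1050156*(1/24831) - 3947883/(838*260) = 3764/89 - 3947883/217880 = 468738733/19391320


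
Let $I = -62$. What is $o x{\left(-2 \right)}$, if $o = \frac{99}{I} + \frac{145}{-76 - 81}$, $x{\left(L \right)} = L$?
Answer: $\frac{24533}{4867} \approx 5.0407$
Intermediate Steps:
$o = - \frac{24533}{9734}$ ($o = \frac{99}{-62} + \frac{145}{-76 - 81} = 99 \left(- \frac{1}{62}\right) + \frac{145}{-157} = - \frac{99}{62} + 145 \left(- \frac{1}{157}\right) = - \frac{99}{62} - \frac{145}{157} = - \frac{24533}{9734} \approx -2.5203$)
$o x{\left(-2 \right)} = \left(- \frac{24533}{9734}\right) \left(-2\right) = \frac{24533}{4867}$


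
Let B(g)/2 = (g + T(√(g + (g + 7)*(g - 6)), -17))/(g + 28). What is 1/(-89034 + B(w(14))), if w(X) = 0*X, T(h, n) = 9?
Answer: -14/1246467 ≈ -1.1232e-5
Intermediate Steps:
w(X) = 0
B(g) = 2*(9 + g)/(28 + g) (B(g) = 2*((g + 9)/(g + 28)) = 2*((9 + g)/(28 + g)) = 2*(9 + g)/(28 + g))
1/(-89034 + B(w(14))) = 1/(-89034 + 2*(9 + 0)/(28 + 0)) = 1/(-89034 + 2*9/28) = 1/(-89034 + 2*(1/28)*9) = 1/(-89034 + 9/14) = 1/(-1246467/14) = -14/1246467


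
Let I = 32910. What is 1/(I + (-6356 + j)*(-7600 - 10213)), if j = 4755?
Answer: 1/28551523 ≈ 3.5024e-8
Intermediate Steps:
1/(I + (-6356 + j)*(-7600 - 10213)) = 1/(32910 + (-6356 + 4755)*(-7600 - 10213)) = 1/(32910 - 1601*(-17813)) = 1/(32910 + 28518613) = 1/28551523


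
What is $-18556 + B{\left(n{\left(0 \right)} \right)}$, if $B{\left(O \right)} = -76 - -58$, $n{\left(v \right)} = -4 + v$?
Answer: $-18574$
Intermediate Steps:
$B{\left(O \right)} = -18$ ($B{\left(O \right)} = -76 + 58 = -18$)
$-18556 + B{\left(n{\left(0 \right)} \right)} = -18556 - 18 = -18574$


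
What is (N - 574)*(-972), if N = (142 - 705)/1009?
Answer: 563496588/1009 ≈ 5.5847e+5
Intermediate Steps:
N = -563/1009 (N = -563*1/1009 = -563/1009 ≈ -0.55798)
(N - 574)*(-972) = (-563/1009 - 574)*(-972) = -579729/1009*(-972) = 563496588/1009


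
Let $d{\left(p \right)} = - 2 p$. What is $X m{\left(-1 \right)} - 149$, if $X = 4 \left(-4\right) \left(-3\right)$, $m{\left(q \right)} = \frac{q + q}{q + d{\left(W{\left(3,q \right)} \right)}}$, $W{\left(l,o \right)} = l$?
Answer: $- \frac{947}{7} \approx -135.29$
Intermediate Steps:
$m{\left(q \right)} = \frac{2 q}{-6 + q}$ ($m{\left(q \right)} = \frac{q + q}{q - 6} = \frac{2 q}{q - 6} = \frac{2 q}{-6 + q}$)
$X = 48$ ($X = \left(-16\right) \left(-3\right) = 48$)
$X m{\left(-1 \right)} - 149 = 48 \cdot 2 \left(-1\right) \frac{1}{-6 - 1} - 149 = 48 \cdot 2 \left(-1\right) \frac{1}{-7} - 149 = 48 \cdot 2 \left(-1\right) \left(- \frac{1}{7}\right) - 149 = 48 \cdot \frac{2}{7} - 149 = \frac{96}{7} - 149 = - \frac{947}{7}$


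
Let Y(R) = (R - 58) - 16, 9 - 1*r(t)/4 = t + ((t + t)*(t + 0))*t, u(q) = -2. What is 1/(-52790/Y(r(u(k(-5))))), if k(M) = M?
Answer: -17/26395 ≈ -0.00064406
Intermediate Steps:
r(t) = 36 - 8*t³ - 4*t (r(t) = 36 - 4*(t + ((t + t)*(t + 0))*t) = 36 - 4*(t + ((2*t)*t)*t) = 36 - 4*(t + (2*t²)*t) = 36 - 4*(t + 2*t³) = 36 + (-8*t³ - 4*t) = 36 - 8*t³ - 4*t)
Y(R) = -74 + R (Y(R) = (-58 + R) - 16 = -74 + R)
1/(-52790/Y(r(u(k(-5))))) = 1/(-52790/(-74 + (36 - 8*(-2)³ - 4*(-2)))) = 1/(-52790/(-74 + (36 - 8*(-8) + 8))) = 1/(-52790/(-74 + (36 + 64 + 8))) = 1/(-52790/(-74 + 108)) = 1/(-52790/34) = 1/(-52790*1/34) = 1/(-26395/17) = -17/26395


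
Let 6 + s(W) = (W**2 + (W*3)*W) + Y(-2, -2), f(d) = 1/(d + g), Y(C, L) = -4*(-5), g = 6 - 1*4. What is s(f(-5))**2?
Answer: 16900/81 ≈ 208.64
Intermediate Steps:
g = 2 (g = 6 - 4 = 2)
Y(C, L) = 20
f(d) = 1/(2 + d) (f(d) = 1/(d + 2) = 1/(2 + d))
s(W) = 14 + 4*W**2 (s(W) = -6 + ((W**2 + (W*3)*W) + 20) = -6 + ((W**2 + (3*W)*W) + 20) = -6 + ((W**2 + 3*W**2) + 20) = -6 + (4*W**2 + 20) = -6 + (20 + 4*W**2) = 14 + 4*W**2)
s(f(-5))**2 = (14 + 4*(1/(2 - 5))**2)**2 = (14 + 4*(1/(-3))**2)**2 = (14 + 4*(-1/3)**2)**2 = (14 + 4*(1/9))**2 = (14 + 4/9)**2 = (130/9)**2 = 16900/81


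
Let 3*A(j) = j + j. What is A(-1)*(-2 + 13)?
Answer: -22/3 ≈ -7.3333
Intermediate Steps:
A(j) = 2*j/3 (A(j) = (j + j)/3 = (2*j)/3 = 2*j/3)
A(-1)*(-2 + 13) = ((⅔)*(-1))*(-2 + 13) = -⅔*11 = -22/3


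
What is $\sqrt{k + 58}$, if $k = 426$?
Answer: $22$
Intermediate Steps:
$\sqrt{k + 58} = \sqrt{426 + 58} = \sqrt{484} = 22$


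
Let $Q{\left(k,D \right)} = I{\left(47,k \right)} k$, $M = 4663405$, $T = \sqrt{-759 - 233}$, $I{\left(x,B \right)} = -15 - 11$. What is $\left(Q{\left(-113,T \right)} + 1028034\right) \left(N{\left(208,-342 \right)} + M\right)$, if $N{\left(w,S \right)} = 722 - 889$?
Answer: $4807667807336$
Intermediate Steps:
$I{\left(x,B \right)} = -26$
$T = 4 i \sqrt{62}$ ($T = \sqrt{-992} = 4 i \sqrt{62} \approx 31.496 i$)
$N{\left(w,S \right)} = -167$ ($N{\left(w,S \right)} = 722 - 889 = -167$)
$Q{\left(k,D \right)} = - 26 k$
$\left(Q{\left(-113,T \right)} + 1028034\right) \left(N{\left(208,-342 \right)} + M\right) = \left(\left(-26\right) \left(-113\right) + 1028034\right) \left(-167 + 4663405\right) = \left(2938 + 1028034\right) 4663238 = 1030972 \cdot 4663238 = 4807667807336$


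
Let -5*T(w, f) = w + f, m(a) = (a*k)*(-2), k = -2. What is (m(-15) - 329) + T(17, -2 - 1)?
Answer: -1959/5 ≈ -391.80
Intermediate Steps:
m(a) = 4*a (m(a) = (a*(-2))*(-2) = -2*a*(-2) = 4*a)
T(w, f) = -f/5 - w/5 (T(w, f) = -(w + f)/5 = -(f + w)/5 = -f/5 - w/5)
(m(-15) - 329) + T(17, -2 - 1) = (4*(-15) - 329) + (-(-2 - 1)/5 - ⅕*17) = (-60 - 329) + (-⅕*(-3) - 17/5) = -389 + (⅗ - 17/5) = -389 - 14/5 = -1959/5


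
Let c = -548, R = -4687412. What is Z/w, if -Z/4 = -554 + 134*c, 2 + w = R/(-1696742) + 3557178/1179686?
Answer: 148092063223925832/1890510515171 ≈ 78334.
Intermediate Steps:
w = 1890510515171/500405695753 (w = -2 + (-4687412/(-1696742) + 3557178/1179686) = -2 + (-4687412*(-1/1696742) + 3557178*(1/1179686)) = -2 + (2343706/848371 + 1778589/589843) = -2 + 2891321906677/500405695753 = 1890510515171/500405695753 ≈ 3.7780)
Z = 295944 (Z = -4*(-554 + 134*(-548)) = -4*(-554 - 73432) = -4*(-73986) = 295944)
Z/w = 295944/(1890510515171/500405695753) = 295944*(500405695753/1890510515171) = 148092063223925832/1890510515171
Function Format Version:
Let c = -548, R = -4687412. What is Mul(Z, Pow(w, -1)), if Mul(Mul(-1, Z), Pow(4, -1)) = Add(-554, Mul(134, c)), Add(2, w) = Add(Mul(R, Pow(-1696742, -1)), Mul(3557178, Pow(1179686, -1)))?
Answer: Rational(148092063223925832, 1890510515171) ≈ 78334.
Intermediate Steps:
w = Rational(1890510515171, 500405695753) (w = Add(-2, Add(Mul(-4687412, Pow(-1696742, -1)), Mul(3557178, Pow(1179686, -1)))) = Add(-2, Add(Mul(-4687412, Rational(-1, 1696742)), Mul(3557178, Rational(1, 1179686)))) = Add(-2, Add(Rational(2343706, 848371), Rational(1778589, 589843))) = Add(-2, Rational(2891321906677, 500405695753)) = Rational(1890510515171, 500405695753) ≈ 3.7780)
Z = 295944 (Z = Mul(-4, Add(-554, Mul(134, -548))) = Mul(-4, Add(-554, -73432)) = Mul(-4, -73986) = 295944)
Mul(Z, Pow(w, -1)) = Mul(295944, Pow(Rational(1890510515171, 500405695753), -1)) = Mul(295944, Rational(500405695753, 1890510515171)) = Rational(148092063223925832, 1890510515171)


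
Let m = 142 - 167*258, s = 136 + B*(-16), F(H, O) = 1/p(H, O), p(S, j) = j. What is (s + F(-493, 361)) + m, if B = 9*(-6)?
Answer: -15141783/361 ≈ -41944.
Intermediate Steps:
B = -54
F(H, O) = 1/O
s = 1000 (s = 136 - 54*(-16) = 136 + 864 = 1000)
m = -42944 (m = 142 - 43086 = -42944)
(s + F(-493, 361)) + m = (1000 + 1/361) - 42944 = 361001/361 - 42944 = -15141783/361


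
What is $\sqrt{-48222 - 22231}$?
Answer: $i \sqrt{70453} \approx 265.43 i$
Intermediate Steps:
$\sqrt{-48222 - 22231} = \sqrt{-70453} = i \sqrt{70453}$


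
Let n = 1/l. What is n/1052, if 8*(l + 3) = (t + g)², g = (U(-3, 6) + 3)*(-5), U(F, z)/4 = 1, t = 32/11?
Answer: 242/32008415 ≈ 7.5605e-6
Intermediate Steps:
t = 32/11 (t = 32*(1/11) = 32/11 ≈ 2.9091)
U(F, z) = 4 (U(F, z) = 4*1 = 4)
g = -35 (g = (4 + 3)*(-5) = 7*(-5) = -35)
l = 121705/968 (l = -3 + (32/11 - 35)²/8 = -3 + (-353/11)²/8 = -3 + (⅛)*(124609/121) = -3 + 124609/968 = 121705/968 ≈ 125.73)
n = 968/121705 (n = 1/(121705/968) = 968/121705 ≈ 0.0079537)
n/1052 = (968/121705)/1052 = (968/121705)*(1/1052) = 242/32008415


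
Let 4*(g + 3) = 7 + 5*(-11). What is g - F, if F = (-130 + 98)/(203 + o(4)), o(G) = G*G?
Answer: -3253/219 ≈ -14.854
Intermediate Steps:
o(G) = G²
g = -15 (g = -3 + (7 + 5*(-11))/4 = -3 + (7 - 55)/4 = -3 + (¼)*(-48) = -3 - 12 = -15)
F = -32/219 (F = (-130 + 98)/(203 + 4²) = -32/(203 + 16) = -32/219 ≈ -0.14612)
g - F = -15 - 1*(-32/219) = -15 + 32/219 = -3253/219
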